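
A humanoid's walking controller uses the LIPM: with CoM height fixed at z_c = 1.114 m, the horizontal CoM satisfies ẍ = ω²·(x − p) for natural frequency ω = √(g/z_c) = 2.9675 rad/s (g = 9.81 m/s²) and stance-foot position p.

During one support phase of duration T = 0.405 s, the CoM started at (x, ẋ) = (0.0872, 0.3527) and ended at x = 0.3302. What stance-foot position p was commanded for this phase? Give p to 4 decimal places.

ωT = 2.9675·0.405 = 1.201837; cosh(ωT) = 1.813432, sinh(ωT) = 1.512791
x(T) = p + (x₀−p)·cosh(ωT) + (ẋ₀/ω)·sinh(ωT) ⇒ p·(1 − cosh) = x(T) − x₀·cosh − (ẋ₀/ω)·sinh
numerator   = 0.3302 − (0.0872)·1.813432 − (0.3527/2.9675)·1.512791 = -0.007733
denominator = 1 − 1.813432 = -0.813432
p = -0.007733 / -0.813432 = 0.0095

p = 0.0095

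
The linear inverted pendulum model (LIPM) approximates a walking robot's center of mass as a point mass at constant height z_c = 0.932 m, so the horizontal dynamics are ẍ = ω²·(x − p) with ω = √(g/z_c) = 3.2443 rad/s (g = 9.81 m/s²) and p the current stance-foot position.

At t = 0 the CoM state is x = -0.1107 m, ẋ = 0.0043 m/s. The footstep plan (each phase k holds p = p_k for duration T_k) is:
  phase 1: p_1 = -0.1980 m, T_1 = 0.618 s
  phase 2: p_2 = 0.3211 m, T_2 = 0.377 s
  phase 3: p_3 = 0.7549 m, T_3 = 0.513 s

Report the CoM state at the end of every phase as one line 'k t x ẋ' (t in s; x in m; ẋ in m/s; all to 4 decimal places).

1 0.6180 0.1369 1.0488
2 0.9950 0.4826 1.0086
3 1.5080 0.8016 0.5096

phase 1: p=-0.1980, T=0.618, ωT=2.004977, cosh=3.780295, sinh=3.645631; start (x,ẋ)=(-0.110700, 0.004300) → end (x,ẋ)=(0.136852, 1.048798)
phase 2: p=0.3211, T=0.377, ωT=1.223101, cosh=1.846012, sinh=1.551696; start (x,ẋ)=(0.136852, 1.048798) → end (x,ẋ)=(0.482598, 1.008557)
phase 3: p=0.7549, T=0.513, ωT=1.664326, cosh=2.735715, sinh=2.546397; start (x,ẋ)=(0.482598, 1.008557) → end (x,ẋ)=(0.801559, 0.509565)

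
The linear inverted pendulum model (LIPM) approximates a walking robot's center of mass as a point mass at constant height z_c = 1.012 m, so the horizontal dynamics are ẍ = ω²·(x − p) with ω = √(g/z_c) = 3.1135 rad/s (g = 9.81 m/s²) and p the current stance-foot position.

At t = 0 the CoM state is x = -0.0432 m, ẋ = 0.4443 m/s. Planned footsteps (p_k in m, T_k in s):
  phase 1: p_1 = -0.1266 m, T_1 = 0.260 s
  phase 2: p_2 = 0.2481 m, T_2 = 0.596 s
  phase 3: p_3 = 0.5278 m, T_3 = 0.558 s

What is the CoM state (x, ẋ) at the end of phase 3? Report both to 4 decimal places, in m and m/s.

phase 1: p=-0.1266, T=0.260, ωT=0.809510, cosh=1.345941, sinh=0.900865; start (x,ẋ)=(-0.043200, 0.444300) → end (x,ẋ)=(0.114206, 0.831926)
phase 2: p=0.2481, T=0.596, ωT=1.855646, cosh=3.276090, sinh=3.119738; start (x,ẋ)=(0.114206, 0.831926) → end (x,ẋ)=(0.643044, 1.424911)
phase 3: p=0.5278, T=0.558, ωT=1.737333, cosh=2.929079, sinh=2.753090; start (x,ẋ)=(0.643044, 1.424911) → end (x,ẋ)=(2.125326, 5.161518)

x = 2.1253, ẋ = 5.1615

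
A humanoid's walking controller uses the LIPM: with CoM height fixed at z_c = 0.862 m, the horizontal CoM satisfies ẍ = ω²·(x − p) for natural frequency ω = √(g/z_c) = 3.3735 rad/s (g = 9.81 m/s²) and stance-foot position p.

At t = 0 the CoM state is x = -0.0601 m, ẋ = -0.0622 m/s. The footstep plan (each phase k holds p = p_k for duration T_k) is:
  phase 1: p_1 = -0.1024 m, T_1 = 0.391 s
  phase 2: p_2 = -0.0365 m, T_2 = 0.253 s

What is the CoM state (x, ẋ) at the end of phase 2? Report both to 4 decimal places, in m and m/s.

phase 1: p=-0.1024, T=0.391, ωT=1.319039, cosh=2.003608, sinh=1.736216; start (x,ẋ)=(-0.060100, -0.062200) → end (x,ẋ)=(-0.049659, 0.123132)
phase 2: p=-0.0365, T=0.253, ωT=0.853495, cosh=1.386881, sinh=0.960958; start (x,ẋ)=(-0.049659, 0.123132) → end (x,ẋ)=(-0.019676, 0.128109)

x = -0.0197, ẋ = 0.1281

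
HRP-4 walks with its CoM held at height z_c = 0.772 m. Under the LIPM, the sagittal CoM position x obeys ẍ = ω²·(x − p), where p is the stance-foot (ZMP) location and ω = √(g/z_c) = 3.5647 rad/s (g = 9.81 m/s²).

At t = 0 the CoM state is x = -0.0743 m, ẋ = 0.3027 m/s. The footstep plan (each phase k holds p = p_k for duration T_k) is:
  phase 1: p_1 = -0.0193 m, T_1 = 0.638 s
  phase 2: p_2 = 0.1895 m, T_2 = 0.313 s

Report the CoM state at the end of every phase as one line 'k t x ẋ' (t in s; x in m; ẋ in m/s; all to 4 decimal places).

phase 1: p=-0.0193, T=0.638, ωT=2.274279, cosh=4.911887, sinh=4.809016; start (x,ẋ)=(-0.074300, 0.302700) → end (x,ẋ)=(0.118909, 0.543980)
phase 2: p=0.1895, T=0.313, ωT=1.115751, cosh=1.689764, sinh=1.362095; start (x,ẋ)=(0.118909, 0.543980) → end (x,ẋ)=(0.278075, 0.576444)

1 0.6380 0.1189 0.5440
2 0.9510 0.2781 0.5764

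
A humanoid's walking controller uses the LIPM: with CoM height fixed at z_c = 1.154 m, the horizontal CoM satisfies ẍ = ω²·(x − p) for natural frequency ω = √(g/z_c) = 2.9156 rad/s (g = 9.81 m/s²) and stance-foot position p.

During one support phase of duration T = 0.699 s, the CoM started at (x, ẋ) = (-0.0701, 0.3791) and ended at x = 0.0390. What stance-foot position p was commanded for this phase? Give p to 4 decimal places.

ωT = 2.9156·0.699 = 2.038004; cosh(ωT) = 3.902783, sinh(ωT) = 3.772494
x(T) = p + (x₀−p)·cosh(ωT) + (ẋ₀/ω)·sinh(ωT) ⇒ p·(1 − cosh) = x(T) − x₀·cosh − (ẋ₀/ω)·sinh
numerator   = 0.0390 − (-0.0701)·3.902783 − (0.3791/2.9156)·3.772494 = -0.177932
denominator = 1 − 3.902783 = -2.902783
p = -0.177932 / -2.902783 = 0.0613

p = 0.0613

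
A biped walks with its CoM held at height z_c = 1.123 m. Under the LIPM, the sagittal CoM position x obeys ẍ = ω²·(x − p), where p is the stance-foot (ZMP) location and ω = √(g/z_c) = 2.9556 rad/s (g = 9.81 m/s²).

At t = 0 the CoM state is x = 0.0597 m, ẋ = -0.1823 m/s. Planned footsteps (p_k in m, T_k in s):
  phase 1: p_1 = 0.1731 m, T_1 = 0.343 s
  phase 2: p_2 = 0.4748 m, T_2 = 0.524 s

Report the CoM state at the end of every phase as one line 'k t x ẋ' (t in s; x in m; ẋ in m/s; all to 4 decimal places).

phase 1: p=0.1731, T=0.343, ωT=1.013771, cosh=1.559411, sinh=1.196563; start (x,ẋ)=(0.059700, -0.182300) → end (x,ẋ)=(-0.077541, -0.685327)
phase 2: p=0.4748, T=0.524, ωT=1.548734, cosh=2.459014, sinh=2.246497; start (x,ẋ)=(-0.077541, -0.685327) → end (x,ẋ)=(-1.404317, -5.352630)

1 0.3430 -0.0775 -0.6853
2 0.8670 -1.4043 -5.3526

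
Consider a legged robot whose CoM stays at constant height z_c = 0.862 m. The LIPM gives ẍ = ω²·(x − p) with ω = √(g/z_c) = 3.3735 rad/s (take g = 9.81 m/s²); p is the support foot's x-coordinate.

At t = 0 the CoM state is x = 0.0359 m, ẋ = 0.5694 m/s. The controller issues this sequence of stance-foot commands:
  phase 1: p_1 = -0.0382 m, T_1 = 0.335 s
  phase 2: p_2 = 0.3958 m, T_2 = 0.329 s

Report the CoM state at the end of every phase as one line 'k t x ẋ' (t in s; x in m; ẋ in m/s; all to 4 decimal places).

phase 1: p=-0.0382, T=0.335, ωT=1.130123, cosh=1.709515, sinh=1.386521; start (x,ẋ)=(0.035900, 0.569400) → end (x,ẋ)=(0.322501, 1.319995)
phase 2: p=0.3958, T=0.329, ωT=1.109881, cosh=1.681798, sinh=1.352200; start (x,ẋ)=(0.322501, 1.319995) → end (x,ẋ)=(0.801619, 1.885599)

1 0.3350 0.3225 1.3200
2 0.6640 0.8016 1.8856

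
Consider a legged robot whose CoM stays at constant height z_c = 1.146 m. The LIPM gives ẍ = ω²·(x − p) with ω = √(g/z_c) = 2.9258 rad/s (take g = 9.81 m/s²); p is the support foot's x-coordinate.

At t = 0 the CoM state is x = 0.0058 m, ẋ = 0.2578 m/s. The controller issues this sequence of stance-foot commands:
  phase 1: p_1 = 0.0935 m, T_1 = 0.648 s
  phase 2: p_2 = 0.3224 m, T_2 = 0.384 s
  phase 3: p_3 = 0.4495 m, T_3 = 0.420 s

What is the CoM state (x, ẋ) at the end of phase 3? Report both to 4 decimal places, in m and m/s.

x = -0.9869, ẋ = -4.0226

phase 1: p=0.0935, T=0.648, ωT=1.895918, cosh=3.404421, sinh=3.254240; start (x,ẋ)=(0.005800, 0.257800) → end (x,ẋ)=(0.081672, 0.042645)
phase 2: p=0.3224, T=0.384, ωT=1.123507, cosh=1.700380, sinh=1.375242; start (x,ẋ)=(0.081672, 0.042645) → end (x,ẋ)=(-0.066884, -0.896100)
phase 3: p=0.4495, T=0.420, ωT=1.228836, cosh=1.854941, sinh=1.562308; start (x,ẋ)=(-0.066884, -0.896100) → end (x,ẋ)=(-0.986858, -4.022604)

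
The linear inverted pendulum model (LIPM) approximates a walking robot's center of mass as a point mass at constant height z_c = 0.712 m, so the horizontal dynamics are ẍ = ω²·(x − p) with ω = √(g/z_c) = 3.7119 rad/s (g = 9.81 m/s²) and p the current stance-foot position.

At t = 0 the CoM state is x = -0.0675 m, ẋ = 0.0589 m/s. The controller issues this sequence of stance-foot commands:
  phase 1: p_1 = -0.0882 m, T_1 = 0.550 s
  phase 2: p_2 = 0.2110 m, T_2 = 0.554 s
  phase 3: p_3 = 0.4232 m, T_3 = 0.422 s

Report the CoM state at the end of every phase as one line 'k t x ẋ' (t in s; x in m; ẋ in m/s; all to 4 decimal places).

1 0.5500 0.0529 0.5216
2 1.1040 0.1234 -0.1836
3 1.5260 -0.4394 -3.0078

phase 1: p=-0.0882, T=0.550, ωT=2.041545, cosh=3.916164, sinh=3.786336; start (x,ẋ)=(-0.067500, 0.058900) → end (x,ẋ)=(0.052946, 0.521590)
phase 2: p=0.2110, T=0.554, ωT=2.056393, cosh=3.972816, sinh=3.844901; start (x,ẋ)=(0.052946, 0.521590) → end (x,ẋ)=(0.123359, -0.183551)
phase 3: p=0.4232, T=0.422, ωT=1.566422, cosh=2.499135, sinh=2.290344; start (x,ẋ)=(0.123359, -0.183551) → end (x,ẋ)=(-0.439399, -3.007826)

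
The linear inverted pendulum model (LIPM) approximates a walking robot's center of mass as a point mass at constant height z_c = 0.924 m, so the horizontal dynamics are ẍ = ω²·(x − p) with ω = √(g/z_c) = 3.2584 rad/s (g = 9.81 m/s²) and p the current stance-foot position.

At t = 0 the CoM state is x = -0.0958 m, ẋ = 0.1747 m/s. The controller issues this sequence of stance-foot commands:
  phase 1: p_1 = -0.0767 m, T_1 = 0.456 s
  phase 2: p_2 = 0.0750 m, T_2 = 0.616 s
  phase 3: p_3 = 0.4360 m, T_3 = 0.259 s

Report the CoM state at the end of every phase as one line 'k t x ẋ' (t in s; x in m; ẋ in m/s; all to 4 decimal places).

phase 1: p=-0.0767, T=0.456, ωT=1.485830, cosh=2.322474, sinh=2.096159; start (x,ẋ)=(-0.095800, 0.174700) → end (x,ẋ)=(-0.008673, 0.275281)
phase 2: p=0.0750, T=0.616, ωT=2.007174, cosh=3.788313, sinh=3.653945; start (x,ẋ)=(-0.008673, 0.275281) → end (x,ẋ)=(0.066718, 0.046637)
phase 3: p=0.4360, T=0.259, ωT=0.843926, cosh=1.377749, sinh=0.947729; start (x,ẋ)=(0.066718, 0.046637) → end (x,ẋ)=(-0.059213, -1.076120)

1 0.4560 -0.0087 0.2753
2 1.0720 0.0667 0.0466
3 1.3310 -0.0592 -1.0761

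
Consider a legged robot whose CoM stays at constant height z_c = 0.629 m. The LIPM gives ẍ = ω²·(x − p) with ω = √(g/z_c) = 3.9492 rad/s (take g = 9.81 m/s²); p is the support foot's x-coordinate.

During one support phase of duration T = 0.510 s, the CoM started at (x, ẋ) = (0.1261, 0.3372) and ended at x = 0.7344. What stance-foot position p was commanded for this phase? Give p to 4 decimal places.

ωT = 3.9492·0.510 = 2.014092; cosh(ωT) = 3.813681, sinh(ωT) = 3.680239
x(T) = p + (x₀−p)·cosh(ωT) + (ẋ₀/ω)·sinh(ωT) ⇒ p·(1 − cosh) = x(T) − x₀·cosh − (ẋ₀/ω)·sinh
numerator   = 0.7344 − (0.1261)·3.813681 − (0.3372/3.9492)·3.680239 = -0.060740
denominator = 1 − 3.813681 = -2.813681
p = -0.060740 / -2.813681 = 0.0216

p = 0.0216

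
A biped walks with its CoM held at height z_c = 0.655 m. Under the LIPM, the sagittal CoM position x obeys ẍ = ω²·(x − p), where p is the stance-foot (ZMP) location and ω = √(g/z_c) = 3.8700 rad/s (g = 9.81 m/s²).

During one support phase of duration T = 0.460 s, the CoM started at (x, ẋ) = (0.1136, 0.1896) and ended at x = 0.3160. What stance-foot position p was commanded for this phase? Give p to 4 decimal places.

ωT = 3.8700·0.460 = 1.780200; cosh(ωT) = 3.049823, sinh(ωT) = 2.881219
x(T) = p + (x₀−p)·cosh(ωT) + (ẋ₀/ω)·sinh(ωT) ⇒ p·(1 − cosh) = x(T) − x₀·cosh − (ẋ₀/ω)·sinh
numerator   = 0.3160 − (0.1136)·3.049823 − (0.1896/3.8700)·2.881219 = -0.171617
denominator = 1 − 3.049823 = -2.049823
p = -0.171617 / -2.049823 = 0.0837

p = 0.0837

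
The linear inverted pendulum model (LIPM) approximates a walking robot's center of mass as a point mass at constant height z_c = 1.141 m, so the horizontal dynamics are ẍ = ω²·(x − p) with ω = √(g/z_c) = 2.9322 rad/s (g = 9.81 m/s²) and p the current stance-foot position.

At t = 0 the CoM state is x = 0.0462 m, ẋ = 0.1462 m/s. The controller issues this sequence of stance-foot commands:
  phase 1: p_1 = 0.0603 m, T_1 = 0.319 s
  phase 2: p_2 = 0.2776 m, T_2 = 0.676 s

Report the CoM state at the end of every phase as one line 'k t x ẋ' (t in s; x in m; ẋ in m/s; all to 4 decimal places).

phase 1: p=0.0603, T=0.319, ωT=0.935372, cosh=1.470300, sinh=1.077860; start (x,ẋ)=(0.046200, 0.146200) → end (x,ẋ)=(0.093311, 0.170395)
phase 2: p=0.2776, T=0.676, ωT=1.982167, cosh=3.698113, sinh=3.560343; start (x,ẋ)=(0.093311, 0.170395) → end (x,ẋ)=(-0.197024, -1.293770)

1 0.3190 0.0933 0.1704
2 0.9950 -0.1970 -1.2938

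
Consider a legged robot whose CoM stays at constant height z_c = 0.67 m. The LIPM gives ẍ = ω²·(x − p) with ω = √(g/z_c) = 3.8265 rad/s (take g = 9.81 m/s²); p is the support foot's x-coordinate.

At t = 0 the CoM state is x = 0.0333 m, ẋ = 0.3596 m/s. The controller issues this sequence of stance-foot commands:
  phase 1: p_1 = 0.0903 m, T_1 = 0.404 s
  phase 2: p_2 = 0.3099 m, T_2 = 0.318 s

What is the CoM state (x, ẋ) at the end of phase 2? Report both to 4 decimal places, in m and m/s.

x = 0.1948, ẋ = -0.1551

phase 1: p=0.0903, T=0.404, ωT=1.545906, cosh=2.452670, sinh=2.239551; start (x,ẋ)=(0.033300, 0.359600) → end (x,ẋ)=(0.160962, 0.393510)
phase 2: p=0.3099, T=0.318, ωT=1.216827, cosh=1.836313, sinh=1.540144; start (x,ẋ)=(0.160962, 0.393510) → end (x,ẋ)=(0.194790, -0.155135)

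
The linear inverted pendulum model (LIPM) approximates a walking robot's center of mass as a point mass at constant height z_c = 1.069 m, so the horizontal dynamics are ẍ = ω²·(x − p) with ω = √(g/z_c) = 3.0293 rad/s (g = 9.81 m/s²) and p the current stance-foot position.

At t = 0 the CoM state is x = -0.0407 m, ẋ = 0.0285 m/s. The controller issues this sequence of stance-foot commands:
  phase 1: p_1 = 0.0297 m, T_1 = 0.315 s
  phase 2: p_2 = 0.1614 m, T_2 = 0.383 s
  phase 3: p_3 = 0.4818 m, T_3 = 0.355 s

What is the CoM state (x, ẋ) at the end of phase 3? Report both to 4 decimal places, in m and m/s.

phase 1: p=0.0297, T=0.315, ωT=0.954230, cosh=1.490889, sinh=1.105780; start (x,ẋ)=(-0.040700, 0.028500) → end (x,ẋ)=(-0.064855, -0.193331)
phase 2: p=0.1614, T=0.383, ωT=1.160222, cosh=1.752029, sinh=1.438612; start (x,ẋ)=(-0.064855, -0.193331) → end (x,ẋ)=(-0.326819, -1.324740)
phase 3: p=0.4818, T=0.355, ωT=1.075401, cosh=1.636165, sinh=1.295004; start (x,ẋ)=(-0.326819, -1.324740) → end (x,ẋ)=(-1.407551, -5.339669)

x = -1.4076, ẋ = -5.3397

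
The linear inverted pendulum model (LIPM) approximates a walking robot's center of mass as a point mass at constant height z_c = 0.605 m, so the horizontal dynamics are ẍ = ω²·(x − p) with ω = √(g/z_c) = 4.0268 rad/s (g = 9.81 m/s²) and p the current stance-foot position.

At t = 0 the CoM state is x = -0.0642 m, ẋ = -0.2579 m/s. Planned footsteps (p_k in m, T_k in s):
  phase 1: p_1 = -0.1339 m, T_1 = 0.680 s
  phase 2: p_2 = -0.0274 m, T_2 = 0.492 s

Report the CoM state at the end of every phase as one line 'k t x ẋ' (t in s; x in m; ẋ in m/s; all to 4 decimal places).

phase 1: p=-0.1339, T=0.680, ωT=2.738224, cosh=7.762095, sinh=7.697410; start (x,ẋ)=(-0.064200, -0.257900) → end (x,ẋ)=(-0.085869, 0.158572)
phase 2: p=-0.0274, T=0.492, ωT=1.981186, cosh=3.694620, sinh=3.556715; start (x,ẋ)=(-0.085869, 0.158572) → end (x,ẋ)=(-0.103362, -0.251547)

1 0.6800 -0.0859 0.1586
2 1.1720 -0.1034 -0.2515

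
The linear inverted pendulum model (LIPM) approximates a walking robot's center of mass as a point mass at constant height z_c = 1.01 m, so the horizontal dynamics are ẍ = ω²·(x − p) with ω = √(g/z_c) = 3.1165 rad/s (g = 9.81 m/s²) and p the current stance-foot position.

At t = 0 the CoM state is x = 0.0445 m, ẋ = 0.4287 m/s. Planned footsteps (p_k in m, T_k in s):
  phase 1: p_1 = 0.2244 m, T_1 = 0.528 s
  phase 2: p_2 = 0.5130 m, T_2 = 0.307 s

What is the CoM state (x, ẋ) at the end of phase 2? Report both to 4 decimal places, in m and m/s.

x = -0.2155, ẋ = -1.8517

phase 1: p=0.2244, T=0.528, ωT=1.645512, cosh=2.688289, sinh=2.495375; start (x,ẋ)=(0.044500, 0.428700) → end (x,ẋ)=(0.084036, -0.246583)
phase 2: p=0.5130, T=0.307, ωT=0.956765, cosh=1.493698, sinh=1.109565; start (x,ẋ)=(0.084036, -0.246583) → end (x,ẋ)=(-0.215533, -1.851661)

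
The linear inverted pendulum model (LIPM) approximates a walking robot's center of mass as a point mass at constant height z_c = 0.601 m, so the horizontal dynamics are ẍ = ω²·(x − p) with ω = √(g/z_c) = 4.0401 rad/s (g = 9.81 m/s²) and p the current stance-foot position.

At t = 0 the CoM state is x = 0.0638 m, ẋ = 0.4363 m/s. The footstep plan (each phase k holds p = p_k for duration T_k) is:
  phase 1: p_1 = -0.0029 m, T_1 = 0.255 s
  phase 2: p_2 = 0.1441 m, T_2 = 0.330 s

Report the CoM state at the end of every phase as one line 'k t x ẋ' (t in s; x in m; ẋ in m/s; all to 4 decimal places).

phase 1: p=-0.0029, T=0.255, ωT=1.030226, cosh=1.579312, sinh=1.222386; start (x,ẋ)=(0.063800, 0.436300) → end (x,ẋ)=(0.234448, 1.018456)
phase 2: p=0.1441, T=0.330, ωT=1.333233, cosh=2.028455, sinh=1.764832; start (x,ẋ)=(0.234448, 1.018456) → end (x,ẋ)=(0.772259, 2.710085)

1 0.2550 0.2344 1.0185
2 0.5850 0.7723 2.7101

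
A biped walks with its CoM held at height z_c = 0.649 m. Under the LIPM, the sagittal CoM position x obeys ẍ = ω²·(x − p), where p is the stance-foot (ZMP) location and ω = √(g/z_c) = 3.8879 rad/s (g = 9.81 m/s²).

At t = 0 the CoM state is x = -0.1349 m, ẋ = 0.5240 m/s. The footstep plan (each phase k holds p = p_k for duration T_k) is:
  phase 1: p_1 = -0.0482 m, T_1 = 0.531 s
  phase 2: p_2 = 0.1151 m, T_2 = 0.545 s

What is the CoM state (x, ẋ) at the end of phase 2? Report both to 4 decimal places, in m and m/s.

phase 1: p=-0.0482, T=0.531, ωT=2.064475, cosh=4.004022, sinh=3.877137; start (x,ẋ)=(-0.134900, 0.524000) → end (x,ẋ)=(0.127201, 0.791198)
phase 2: p=0.1151, T=0.545, ωT=2.118906, cosh=4.221094, sinh=4.100930; start (x,ẋ)=(0.127201, 0.791198) → end (x,ẋ)=(1.000729, 3.532656)

x = 1.0007, ẋ = 3.5327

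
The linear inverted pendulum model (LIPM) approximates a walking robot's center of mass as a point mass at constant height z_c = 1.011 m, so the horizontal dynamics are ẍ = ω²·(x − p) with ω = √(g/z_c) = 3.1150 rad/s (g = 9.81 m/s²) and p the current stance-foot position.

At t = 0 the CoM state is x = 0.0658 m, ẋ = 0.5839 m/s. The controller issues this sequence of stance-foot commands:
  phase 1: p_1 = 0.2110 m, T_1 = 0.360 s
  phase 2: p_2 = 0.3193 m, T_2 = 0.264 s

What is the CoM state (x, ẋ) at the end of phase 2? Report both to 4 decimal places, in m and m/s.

x = 0.2960, ẋ = 0.2240

phase 1: p=0.2110, T=0.360, ωT=1.121400, cosh=1.697486, sinh=1.371662; start (x,ẋ)=(0.065800, 0.583900) → end (x,ẋ)=(0.221640, 0.370762)
phase 2: p=0.3193, T=0.264, ωT=0.822360, cosh=1.357629, sinh=0.918236; start (x,ẋ)=(0.221640, 0.370762) → end (x,ẋ)=(0.296007, 0.224020)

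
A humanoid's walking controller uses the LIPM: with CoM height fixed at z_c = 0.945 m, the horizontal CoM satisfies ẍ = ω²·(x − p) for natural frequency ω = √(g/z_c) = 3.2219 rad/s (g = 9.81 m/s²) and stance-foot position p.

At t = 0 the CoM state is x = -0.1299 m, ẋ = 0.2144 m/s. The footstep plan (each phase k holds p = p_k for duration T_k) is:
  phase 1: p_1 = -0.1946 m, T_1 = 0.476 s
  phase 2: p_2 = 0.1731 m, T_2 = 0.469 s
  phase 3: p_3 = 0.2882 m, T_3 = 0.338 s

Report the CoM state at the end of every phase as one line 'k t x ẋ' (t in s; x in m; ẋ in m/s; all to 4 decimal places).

phase 1: p=-0.1946, T=0.476, ωT=1.533624, cosh=2.425349, sinh=2.209597; start (x,ẋ)=(-0.129900, 0.214400) → end (x,ẋ)=(0.109357, 0.980600)
phase 2: p=0.1731, T=0.469, ωT=1.511071, cosh=2.376128, sinh=2.155454; start (x,ẋ)=(0.109357, 0.980600) → end (x,ẋ)=(0.677661, 1.887357)
phase 3: p=0.2882, T=0.338, ωT=1.089002, cosh=1.653930, sinh=1.317378; start (x,ẋ)=(0.677661, 1.887357) → end (x,ẋ)=(1.704047, 4.774606)

1 0.4760 0.1094 0.9806
2 0.9450 0.6777 1.8874
3 1.2830 1.7040 4.7746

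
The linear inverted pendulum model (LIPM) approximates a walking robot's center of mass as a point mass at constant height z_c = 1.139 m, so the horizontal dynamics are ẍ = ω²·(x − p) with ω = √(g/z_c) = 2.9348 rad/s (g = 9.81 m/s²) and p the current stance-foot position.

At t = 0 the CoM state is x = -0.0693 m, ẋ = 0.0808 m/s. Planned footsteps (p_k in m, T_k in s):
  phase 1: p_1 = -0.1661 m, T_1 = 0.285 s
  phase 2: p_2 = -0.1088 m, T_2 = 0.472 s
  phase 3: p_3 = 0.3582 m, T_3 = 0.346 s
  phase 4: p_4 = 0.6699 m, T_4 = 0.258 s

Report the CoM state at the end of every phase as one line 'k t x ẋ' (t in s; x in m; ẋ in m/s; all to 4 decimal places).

1 0.2850 -0.0076 0.3771
2 0.7570 0.3466 1.3566
3 1.1030 0.8945 2.0776
4 1.3610 1.5507 3.2502

phase 1: p=-0.1661, T=0.285, ωT=0.836418, cosh=1.370672, sinh=0.937412; start (x,ẋ)=(-0.069300, 0.080800) → end (x,ẋ)=(-0.007610, 0.377059)
phase 2: p=-0.1088, T=0.472, ωT=1.385226, cosh=2.122997, sinh=1.872730; start (x,ẋ)=(-0.007610, 0.377059) → end (x,ẋ)=(0.346631, 1.356641)
phase 3: p=0.3582, T=0.346, ωT=1.015441, cosh=1.561411, sinh=1.199169; start (x,ẋ)=(0.346631, 1.356641) → end (x,ẋ)=(0.894464, 2.077559)
phase 4: p=0.6699, T=0.258, ωT=0.757178, cosh=1.300620, sinh=0.831632; start (x,ẋ)=(0.894464, 2.077559) → end (x,ẋ)=(1.550688, 3.250200)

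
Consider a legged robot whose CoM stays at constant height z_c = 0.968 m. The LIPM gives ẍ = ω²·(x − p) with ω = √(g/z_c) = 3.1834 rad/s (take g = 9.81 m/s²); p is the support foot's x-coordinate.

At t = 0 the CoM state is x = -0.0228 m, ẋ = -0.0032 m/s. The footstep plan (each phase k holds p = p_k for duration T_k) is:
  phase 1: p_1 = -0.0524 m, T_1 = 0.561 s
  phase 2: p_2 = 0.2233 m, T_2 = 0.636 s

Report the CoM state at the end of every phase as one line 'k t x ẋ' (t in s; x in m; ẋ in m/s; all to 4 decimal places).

1 0.5610 0.0354 0.2633
2 1.1970 -0.1927 -1.2105

phase 1: p=-0.0524, T=0.561, ωT=1.785887, cosh=3.066260, sinh=2.898611; start (x,ẋ)=(-0.022800, -0.003200) → end (x,ẋ)=(0.035448, 0.263320)
phase 2: p=0.2233, T=0.636, ωT=2.024642, cosh=3.852722, sinh=3.720681; start (x,ẋ)=(0.035448, 0.263320) → end (x,ẋ)=(-0.192681, -1.210503)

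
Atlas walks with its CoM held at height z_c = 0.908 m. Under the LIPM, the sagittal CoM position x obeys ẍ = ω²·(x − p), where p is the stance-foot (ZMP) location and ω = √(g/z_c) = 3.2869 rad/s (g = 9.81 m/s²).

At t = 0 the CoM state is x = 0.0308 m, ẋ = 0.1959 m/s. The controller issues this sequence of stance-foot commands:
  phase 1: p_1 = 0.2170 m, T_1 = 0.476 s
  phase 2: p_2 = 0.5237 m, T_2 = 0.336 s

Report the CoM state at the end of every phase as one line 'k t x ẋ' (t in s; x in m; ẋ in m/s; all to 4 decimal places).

1 0.4760 -0.1113 -0.9102
2 0.8120 -0.9115 -4.3271

phase 1: p=0.2170, T=0.476, ωT=1.564564, cosh=2.494886, sinh=2.285706; start (x,ẋ)=(0.030800, 0.195900) → end (x,ẋ)=(-0.111319, -0.910152)
phase 2: p=0.5237, T=0.336, ωT=1.104398, cosh=1.674409, sinh=1.342999; start (x,ẋ)=(-0.111319, -0.910152) → end (x,ẋ)=(-0.911462, -4.327134)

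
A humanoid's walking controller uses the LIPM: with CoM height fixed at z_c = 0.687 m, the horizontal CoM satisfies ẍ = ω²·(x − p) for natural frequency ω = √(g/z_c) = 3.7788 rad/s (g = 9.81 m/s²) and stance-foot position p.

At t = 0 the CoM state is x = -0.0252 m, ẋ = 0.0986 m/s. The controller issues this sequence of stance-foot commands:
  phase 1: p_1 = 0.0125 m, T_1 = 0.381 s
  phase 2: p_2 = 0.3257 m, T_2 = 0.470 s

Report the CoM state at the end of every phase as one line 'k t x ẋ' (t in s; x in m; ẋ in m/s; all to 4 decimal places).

1 0.3810 -0.0195 -0.0640
2 0.8510 -0.7717 -3.9367

phase 1: p=0.0125, T=0.381, ωT=1.439723, cosh=2.228260, sinh=1.991266; start (x,ẋ)=(-0.025200, 0.098600) → end (x,ẋ)=(-0.019547, -0.063971)
phase 2: p=0.3257, T=0.470, ωT=1.776036, cosh=3.037852, sinh=2.868545; start (x,ẋ)=(-0.019547, -0.063971) → end (x,ẋ)=(-0.771672, -3.936697)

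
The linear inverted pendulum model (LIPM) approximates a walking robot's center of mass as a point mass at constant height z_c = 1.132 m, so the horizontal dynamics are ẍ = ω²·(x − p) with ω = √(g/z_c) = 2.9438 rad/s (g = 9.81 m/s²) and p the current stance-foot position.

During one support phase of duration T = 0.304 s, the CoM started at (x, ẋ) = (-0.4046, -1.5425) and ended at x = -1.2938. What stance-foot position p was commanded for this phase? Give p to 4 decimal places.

ωT = 2.9438·0.304 = 0.894915; cosh(ωT) = 1.427885, sinh(ωT) = 1.019243
x(T) = p + (x₀−p)·cosh(ωT) + (ẋ₀/ω)·sinh(ωT) ⇒ p·(1 − cosh) = x(T) − x₀·cosh − (ẋ₀/ω)·sinh
numerator   = -1.2938 − (-0.4046)·1.427885 − (-1.5425/2.9438)·1.019243 = -0.182012
denominator = 1 − 1.427885 = -0.427885
p = -0.182012 / -0.427885 = 0.4254

p = 0.4254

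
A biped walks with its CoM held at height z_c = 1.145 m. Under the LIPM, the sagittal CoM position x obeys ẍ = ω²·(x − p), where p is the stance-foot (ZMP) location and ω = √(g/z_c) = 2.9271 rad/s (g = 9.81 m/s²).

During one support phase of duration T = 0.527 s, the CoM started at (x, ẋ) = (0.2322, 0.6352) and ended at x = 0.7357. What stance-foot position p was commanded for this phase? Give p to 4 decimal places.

p = 0.2189

ωT = 2.9271·0.527 = 1.542582; cosh(ωT) = 2.445238, sinh(ωT) = 2.231410
x(T) = p + (x₀−p)·cosh(ωT) + (ẋ₀/ω)·sinh(ωT) ⇒ p·(1 − cosh) = x(T) − x₀·cosh − (ẋ₀/ω)·sinh
numerator   = 0.7357 − (0.2322)·2.445238 − (0.6352/2.9271)·2.231410 = -0.316315
denominator = 1 − 2.445238 = -1.445238
p = -0.316315 / -1.445238 = 0.2189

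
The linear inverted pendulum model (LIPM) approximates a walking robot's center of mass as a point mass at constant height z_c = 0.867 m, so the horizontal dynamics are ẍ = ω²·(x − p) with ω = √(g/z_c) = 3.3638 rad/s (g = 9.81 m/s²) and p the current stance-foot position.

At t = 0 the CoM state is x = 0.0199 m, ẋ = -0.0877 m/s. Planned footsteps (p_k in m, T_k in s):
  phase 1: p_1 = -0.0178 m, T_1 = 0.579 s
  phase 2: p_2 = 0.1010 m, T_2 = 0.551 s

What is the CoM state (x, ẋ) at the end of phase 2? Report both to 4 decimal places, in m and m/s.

phase 1: p=-0.0178, T=0.579, ωT=1.947640, cosh=3.577366, sinh=3.434755; start (x,ẋ)=(0.019900, -0.087700) → end (x,ẋ)=(0.027517, 0.121844)
phase 2: p=0.1010, T=0.551, ωT=1.853454, cosh=3.269259, sinh=3.112564; start (x,ẋ)=(0.027517, 0.121844) → end (x,ẋ)=(-0.026492, -0.371032)

x = -0.0265, ẋ = -0.3710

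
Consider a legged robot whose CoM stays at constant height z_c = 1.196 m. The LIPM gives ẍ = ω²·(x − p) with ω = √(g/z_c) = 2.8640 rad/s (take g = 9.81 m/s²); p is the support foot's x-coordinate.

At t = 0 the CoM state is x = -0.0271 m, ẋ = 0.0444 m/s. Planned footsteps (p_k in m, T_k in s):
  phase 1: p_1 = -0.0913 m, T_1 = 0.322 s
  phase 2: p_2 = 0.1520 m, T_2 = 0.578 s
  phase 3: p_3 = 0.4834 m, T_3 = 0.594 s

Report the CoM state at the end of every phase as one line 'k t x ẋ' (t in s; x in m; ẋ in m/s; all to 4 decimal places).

1 0.3220 0.0186 0.2593
2 0.9000 0.0184 -0.2601
3 1.4940 -1.0737 -4.2641

phase 1: p=-0.0913, T=0.322, ωT=0.922208, cosh=1.456239, sinh=1.058598; start (x,ẋ)=(-0.027100, 0.044400) → end (x,ẋ)=(0.018602, 0.259300)
phase 2: p=0.1520, T=0.578, ωT=1.655392, cosh=2.713074, sinh=2.522057; start (x,ẋ)=(0.018602, 0.259300) → end (x,ẋ)=(0.018422, -0.260058)
phase 3: p=0.4834, T=0.594, ωT=1.701216, cosh=2.831535, sinh=2.649073; start (x,ẋ)=(0.018422, -0.260058) → end (x,ẋ)=(-1.073743, -4.264124)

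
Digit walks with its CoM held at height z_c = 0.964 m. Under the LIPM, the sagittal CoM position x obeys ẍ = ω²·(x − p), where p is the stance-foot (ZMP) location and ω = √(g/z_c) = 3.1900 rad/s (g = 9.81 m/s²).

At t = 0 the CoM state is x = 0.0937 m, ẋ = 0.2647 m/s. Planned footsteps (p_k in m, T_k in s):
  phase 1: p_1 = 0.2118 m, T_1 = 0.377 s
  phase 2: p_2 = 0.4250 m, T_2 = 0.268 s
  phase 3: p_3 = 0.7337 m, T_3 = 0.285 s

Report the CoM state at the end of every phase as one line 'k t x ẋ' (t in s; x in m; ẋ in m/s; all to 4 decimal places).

phase 1: p=0.2118, T=0.377, ωT=1.202630, cosh=1.814632, sinh=1.514229; start (x,ẋ)=(0.093700, 0.264700) → end (x,ẋ)=(0.123140, -0.090136)
phase 2: p=0.4250, T=0.268, ωT=0.854920, cosh=1.388252, sinh=0.962935; start (x,ẋ)=(0.123140, -0.090136) → end (x,ẋ)=(-0.021267, -1.052374)
phase 3: p=0.7337, T=0.285, ωT=0.909150, cosh=1.442539, sinh=1.039673; start (x,ẋ)=(-0.021267, -1.052374) → end (x,ẋ)=(-0.698354, -4.021979)

1 0.3770 0.1231 -0.0901
2 0.6450 -0.0213 -1.0524
3 0.9300 -0.6984 -4.0220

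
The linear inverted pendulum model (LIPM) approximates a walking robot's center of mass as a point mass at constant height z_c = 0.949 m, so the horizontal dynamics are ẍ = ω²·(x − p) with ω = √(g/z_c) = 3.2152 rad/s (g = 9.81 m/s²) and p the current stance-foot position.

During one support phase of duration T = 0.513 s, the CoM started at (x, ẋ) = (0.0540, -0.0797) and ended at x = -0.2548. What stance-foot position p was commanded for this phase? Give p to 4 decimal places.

ωT = 3.2152·0.513 = 1.649398; cosh(ωT) = 2.698005, sinh(ωT) = 2.505839
x(T) = p + (x₀−p)·cosh(ωT) + (ẋ₀/ω)·sinh(ωT) ⇒ p·(1 − cosh) = x(T) − x₀·cosh − (ẋ₀/ω)·sinh
numerator   = -0.2548 − (0.0540)·2.698005 − (-0.0797/3.2152)·2.505839 = -0.338376
denominator = 1 − 2.698005 = -1.698005
p = -0.338376 / -1.698005 = 0.1993

p = 0.1993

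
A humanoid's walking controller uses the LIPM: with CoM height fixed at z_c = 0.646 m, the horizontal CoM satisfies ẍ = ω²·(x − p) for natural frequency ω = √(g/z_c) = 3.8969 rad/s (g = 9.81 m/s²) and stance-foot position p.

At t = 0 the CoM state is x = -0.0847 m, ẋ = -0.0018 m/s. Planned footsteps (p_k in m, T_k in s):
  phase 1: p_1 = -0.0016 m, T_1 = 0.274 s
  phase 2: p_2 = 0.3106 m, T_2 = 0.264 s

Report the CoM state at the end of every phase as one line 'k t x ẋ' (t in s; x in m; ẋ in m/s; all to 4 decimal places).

1 0.2740 -0.1373 -0.4183
2 0.5380 -0.5270 -2.7896

phase 1: p=-0.0016, T=0.274, ωT=1.067751, cosh=1.626305, sinh=1.282524; start (x,ẋ)=(-0.084700, -0.001800) → end (x,ẋ)=(-0.137338, -0.418250)
phase 2: p=0.3106, T=0.264, ωT=1.028782, cosh=1.577549, sinh=1.220106; start (x,ẋ)=(-0.137338, -0.418250) → end (x,ẋ)=(-0.526997, -2.789592)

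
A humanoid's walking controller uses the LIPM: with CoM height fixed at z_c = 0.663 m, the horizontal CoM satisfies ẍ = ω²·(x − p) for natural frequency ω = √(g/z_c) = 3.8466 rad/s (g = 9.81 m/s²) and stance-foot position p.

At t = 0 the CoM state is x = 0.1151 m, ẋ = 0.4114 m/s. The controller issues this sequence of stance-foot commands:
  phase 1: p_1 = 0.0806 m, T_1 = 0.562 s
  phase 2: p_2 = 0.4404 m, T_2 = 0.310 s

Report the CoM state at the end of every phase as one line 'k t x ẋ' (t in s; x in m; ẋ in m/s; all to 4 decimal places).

1 0.5620 0.6908 2.3793
2 0.8720 1.8162 5.7218

phase 1: p=0.0806, T=0.562, ωT=2.161789, cosh=4.400892, sinh=4.285773; start (x,ẋ)=(0.115100, 0.411400) → end (x,ẋ)=(0.690801, 2.379282)
phase 2: p=0.4404, T=0.310, ωT=1.192446, cosh=1.799305, sinh=1.495827; start (x,ẋ)=(0.690801, 2.379282) → end (x,ẋ)=(1.816179, 5.721823)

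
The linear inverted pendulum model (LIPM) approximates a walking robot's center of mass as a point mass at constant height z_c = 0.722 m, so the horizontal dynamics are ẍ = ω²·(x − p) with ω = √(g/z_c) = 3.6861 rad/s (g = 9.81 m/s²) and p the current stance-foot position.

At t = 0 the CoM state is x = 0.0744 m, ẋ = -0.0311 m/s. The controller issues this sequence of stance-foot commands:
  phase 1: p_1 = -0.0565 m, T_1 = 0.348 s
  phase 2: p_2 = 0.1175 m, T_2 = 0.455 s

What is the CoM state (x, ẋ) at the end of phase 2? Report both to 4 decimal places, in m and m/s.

x = 0.8209, ẋ = 2.6862

phase 1: p=-0.0565, T=0.348, ωT=1.282763, cosh=1.941930, sinh=1.664660; start (x,ẋ)=(0.074400, -0.031100) → end (x,ẋ)=(0.183654, 0.742822)
phase 2: p=0.1175, T=0.455, ωT=1.677176, cosh=2.768662, sinh=2.581761; start (x,ẋ)=(0.183654, 0.742822) → end (x,ẋ)=(0.820933, 2.686183)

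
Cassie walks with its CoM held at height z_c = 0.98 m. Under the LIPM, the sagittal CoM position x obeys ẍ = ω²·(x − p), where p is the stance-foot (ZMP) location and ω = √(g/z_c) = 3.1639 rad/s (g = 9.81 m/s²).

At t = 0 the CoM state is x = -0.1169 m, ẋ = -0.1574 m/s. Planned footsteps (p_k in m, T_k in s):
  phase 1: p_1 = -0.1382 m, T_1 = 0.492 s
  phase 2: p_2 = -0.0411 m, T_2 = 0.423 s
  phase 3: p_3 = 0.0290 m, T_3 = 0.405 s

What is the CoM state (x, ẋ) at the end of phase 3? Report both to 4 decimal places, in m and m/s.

x = -1.7030, ẋ = -5.3995

phase 1: p=-0.1382, T=0.492, ωT=1.556639, cosh=2.476848, sinh=2.266005; start (x,ẋ)=(-0.116900, -0.157400) → end (x,ẋ)=(-0.198174, -0.237147)
phase 2: p=-0.0411, T=0.423, ωT=1.338330, cosh=2.037477, sinh=1.775193; start (x,ẋ)=(-0.198174, -0.237147) → end (x,ẋ)=(-0.494193, -1.365394)
phase 3: p=0.0290, T=0.405, ωT=1.281380, cosh=1.939629, sinh=1.661975; start (x,ẋ)=(-0.494193, -1.365394) → end (x,ẋ)=(-1.703032, -5.399474)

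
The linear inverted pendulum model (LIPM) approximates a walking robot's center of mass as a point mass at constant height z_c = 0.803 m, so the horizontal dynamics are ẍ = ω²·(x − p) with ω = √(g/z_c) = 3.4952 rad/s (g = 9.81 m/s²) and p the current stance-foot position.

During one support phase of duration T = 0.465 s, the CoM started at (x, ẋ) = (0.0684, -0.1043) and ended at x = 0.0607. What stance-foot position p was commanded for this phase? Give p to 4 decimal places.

p = 0.0286

ωT = 3.4952·0.465 = 1.625268; cosh(ωT) = 2.638320, sinh(ωT) = 2.441461
x(T) = p + (x₀−p)·cosh(ωT) + (ẋ₀/ω)·sinh(ωT) ⇒ p·(1 − cosh) = x(T) − x₀·cosh − (ẋ₀/ω)·sinh
numerator   = 0.0607 − (0.0684)·2.638320 − (-0.1043/3.4952)·2.441461 = -0.046906
denominator = 1 − 2.638320 = -1.638320
p = -0.046906 / -1.638320 = 0.0286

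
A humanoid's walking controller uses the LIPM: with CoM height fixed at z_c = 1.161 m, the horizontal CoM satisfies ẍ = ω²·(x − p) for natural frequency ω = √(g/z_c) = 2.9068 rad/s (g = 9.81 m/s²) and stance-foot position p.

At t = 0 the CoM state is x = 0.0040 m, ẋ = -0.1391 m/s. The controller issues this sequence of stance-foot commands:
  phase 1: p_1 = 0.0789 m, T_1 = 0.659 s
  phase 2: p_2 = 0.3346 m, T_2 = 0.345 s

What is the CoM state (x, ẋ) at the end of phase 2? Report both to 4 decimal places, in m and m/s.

phase 1: p=0.0789, T=0.659, ωT=1.915581, cosh=3.469070, sinh=3.321814; start (x,ẋ)=(0.004000, -0.139100) → end (x,ẋ)=(-0.339893, -1.205771)
phase 2: p=0.3346, T=0.345, ωT=1.002846, cosh=1.546432, sinh=1.179598; start (x,ẋ)=(-0.339893, -1.205771) → end (x,ẋ)=(-1.197767, -4.177381)

x = -1.1978, ẋ = -4.1774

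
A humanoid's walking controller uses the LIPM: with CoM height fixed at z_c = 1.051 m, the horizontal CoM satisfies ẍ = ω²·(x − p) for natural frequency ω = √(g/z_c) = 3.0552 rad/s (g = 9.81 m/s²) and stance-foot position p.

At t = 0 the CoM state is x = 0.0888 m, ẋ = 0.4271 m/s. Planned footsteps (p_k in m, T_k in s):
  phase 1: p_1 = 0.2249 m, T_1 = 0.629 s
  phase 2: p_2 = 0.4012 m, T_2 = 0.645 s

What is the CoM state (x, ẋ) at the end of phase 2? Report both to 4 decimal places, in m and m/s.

phase 1: p=0.2249, T=0.629, ωT=1.921721, cosh=3.489530, sinh=3.343176; start (x,ẋ)=(0.088800, 0.427100) → end (x,ẋ)=(0.217332, 0.100244)
phase 2: p=0.4012, T=0.645, ωT=1.970604, cosh=3.657191, sinh=3.517818; start (x,ẋ)=(0.217332, 0.100244) → end (x,ẋ)=(-0.155817, -1.609534)

x = -0.1558, ẋ = -1.6095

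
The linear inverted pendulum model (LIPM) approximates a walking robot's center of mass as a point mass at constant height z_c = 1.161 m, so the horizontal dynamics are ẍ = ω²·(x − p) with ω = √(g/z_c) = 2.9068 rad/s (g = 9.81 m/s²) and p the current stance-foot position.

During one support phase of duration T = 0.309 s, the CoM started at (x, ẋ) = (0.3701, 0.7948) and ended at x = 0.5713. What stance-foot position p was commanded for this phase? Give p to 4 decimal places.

p = 0.5528

ωT = 2.9068·0.309 = 0.898201; cosh(ωT) = 1.431242, sinh(ωT) = 1.023941
x(T) = p + (x₀−p)·cosh(ωT) + (ẋ₀/ω)·sinh(ωT) ⇒ p·(1 − cosh) = x(T) − x₀·cosh − (ẋ₀/ω)·sinh
numerator   = 0.5713 − (0.3701)·1.431242 − (0.7948/2.9068)·1.023941 = -0.238377
denominator = 1 − 1.431242 = -0.431242
p = -0.238377 / -0.431242 = 0.5528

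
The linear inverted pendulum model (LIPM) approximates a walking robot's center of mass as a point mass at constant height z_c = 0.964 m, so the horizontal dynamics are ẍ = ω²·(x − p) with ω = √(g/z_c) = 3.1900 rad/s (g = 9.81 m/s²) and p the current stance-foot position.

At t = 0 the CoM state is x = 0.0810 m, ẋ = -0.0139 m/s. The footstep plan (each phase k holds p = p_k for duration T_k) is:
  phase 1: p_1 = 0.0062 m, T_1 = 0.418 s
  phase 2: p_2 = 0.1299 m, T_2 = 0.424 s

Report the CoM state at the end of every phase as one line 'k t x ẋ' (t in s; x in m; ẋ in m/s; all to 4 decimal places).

1 0.4180 0.1503 0.3930
2 0.8420 0.3942 0.9279

phase 1: p=0.0062, T=0.418, ωT=1.333420, cosh=2.028785, sinh=1.765211; start (x,ẋ)=(0.081000, -0.013900) → end (x,ẋ)=(0.150261, 0.393000)
phase 2: p=0.1299, T=0.424, ωT=1.352560, cosh=2.062945, sinh=1.804368; start (x,ẋ)=(0.150261, 0.393000) → end (x,ẋ)=(0.394198, 0.927938)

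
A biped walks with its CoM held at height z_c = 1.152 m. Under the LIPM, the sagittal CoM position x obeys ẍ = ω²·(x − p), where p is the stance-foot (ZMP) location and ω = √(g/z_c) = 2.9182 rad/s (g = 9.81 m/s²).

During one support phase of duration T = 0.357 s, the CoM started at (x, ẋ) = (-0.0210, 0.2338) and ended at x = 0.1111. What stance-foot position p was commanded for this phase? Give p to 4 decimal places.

ωT = 2.9182·0.357 = 1.041797; cosh(ωT) = 1.593563, sinh(ωT) = 1.240743
x(T) = p + (x₀−p)·cosh(ωT) + (ẋ₀/ω)·sinh(ωT) ⇒ p·(1 − cosh) = x(T) − x₀·cosh − (ẋ₀/ω)·sinh
numerator   = 0.1111 − (-0.0210)·1.593563 − (0.2338/2.9182)·1.240743 = 0.045159
denominator = 1 − 1.593563 = -0.593563
p = 0.045159 / -0.593563 = -0.0761

p = -0.0761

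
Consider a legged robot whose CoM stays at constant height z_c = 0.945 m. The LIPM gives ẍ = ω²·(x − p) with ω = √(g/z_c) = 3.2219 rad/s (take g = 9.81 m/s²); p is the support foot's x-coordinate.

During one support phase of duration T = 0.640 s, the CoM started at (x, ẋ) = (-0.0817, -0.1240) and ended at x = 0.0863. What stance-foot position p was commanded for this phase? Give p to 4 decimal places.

ωT = 3.2219·0.640 = 2.062016; cosh(ωT) = 3.994500, sinh(ωT) = 3.867303
x(T) = p + (x₀−p)·cosh(ωT) + (ẋ₀/ω)·sinh(ωT) ⇒ p·(1 − cosh) = x(T) − x₀·cosh − (ẋ₀/ω)·sinh
numerator   = 0.0863 − (-0.0817)·3.994500 − (-0.1240/3.2219)·3.867303 = 0.561490
denominator = 1 − 3.994500 = -2.994500
p = 0.561490 / -2.994500 = -0.1875

p = -0.1875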